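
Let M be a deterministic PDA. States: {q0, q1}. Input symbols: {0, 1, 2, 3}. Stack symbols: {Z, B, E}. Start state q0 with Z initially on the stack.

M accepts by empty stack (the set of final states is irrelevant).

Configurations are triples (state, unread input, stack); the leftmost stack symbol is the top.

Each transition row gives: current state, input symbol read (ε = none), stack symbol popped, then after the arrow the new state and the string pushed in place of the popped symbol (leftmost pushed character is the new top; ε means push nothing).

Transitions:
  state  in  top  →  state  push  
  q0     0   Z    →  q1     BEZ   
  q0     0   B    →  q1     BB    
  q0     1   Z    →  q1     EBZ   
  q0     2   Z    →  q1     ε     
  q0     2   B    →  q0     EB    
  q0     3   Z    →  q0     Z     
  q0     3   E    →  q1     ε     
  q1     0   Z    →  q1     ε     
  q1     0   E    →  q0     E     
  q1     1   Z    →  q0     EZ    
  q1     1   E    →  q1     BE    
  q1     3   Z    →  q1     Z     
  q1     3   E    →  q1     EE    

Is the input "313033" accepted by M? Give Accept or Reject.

Reject

(q0, 313033, Z)
  read 3, top Z: go to q0, push Z → (q0, 13033, Z)
  read 1, top Z: go to q1, push EBZ → (q1, 3033, EBZ)
  read 3, top E: go to q1, push EE → (q1, 033, EEBZ)
  read 0, top E: go to q0, push E → (q0, 33, EEBZ)
  read 3, top E: go to q1, push ε → (q1, 3, EBZ)
  read 3, top E: go to q1, push EE → (q1, ε, EEBZ)
All input consumed; stack is EEBZ, not empty, and no further ε-move applies.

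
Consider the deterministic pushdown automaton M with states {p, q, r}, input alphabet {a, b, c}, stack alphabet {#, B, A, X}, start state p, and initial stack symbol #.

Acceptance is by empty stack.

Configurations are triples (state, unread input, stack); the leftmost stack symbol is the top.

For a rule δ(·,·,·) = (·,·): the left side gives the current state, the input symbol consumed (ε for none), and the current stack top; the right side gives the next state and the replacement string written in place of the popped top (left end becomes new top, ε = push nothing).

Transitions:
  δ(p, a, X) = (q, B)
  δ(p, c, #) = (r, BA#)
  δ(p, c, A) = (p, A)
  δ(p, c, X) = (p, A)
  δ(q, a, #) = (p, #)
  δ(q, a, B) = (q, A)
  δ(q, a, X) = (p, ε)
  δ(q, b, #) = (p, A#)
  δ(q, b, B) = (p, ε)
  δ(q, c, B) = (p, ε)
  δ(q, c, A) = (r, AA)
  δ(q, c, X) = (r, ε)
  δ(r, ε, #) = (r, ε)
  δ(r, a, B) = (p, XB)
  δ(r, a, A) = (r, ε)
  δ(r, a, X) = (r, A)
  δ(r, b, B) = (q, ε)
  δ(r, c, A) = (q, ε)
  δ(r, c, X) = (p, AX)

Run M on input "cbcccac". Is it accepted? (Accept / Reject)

Reject

(p, cbcccac, #) ⊢ (r, bcccac, BA#) ⊢ (q, cccac, A#) ⊢ (r, ccac, AA#) ⊢ (q, cac, A#) ⊢ (r, ac, AA#) ⊢ (r, c, A#) ⊢ (q, ε, #)
All input consumed; stack is #, not empty, and no further ε-move applies.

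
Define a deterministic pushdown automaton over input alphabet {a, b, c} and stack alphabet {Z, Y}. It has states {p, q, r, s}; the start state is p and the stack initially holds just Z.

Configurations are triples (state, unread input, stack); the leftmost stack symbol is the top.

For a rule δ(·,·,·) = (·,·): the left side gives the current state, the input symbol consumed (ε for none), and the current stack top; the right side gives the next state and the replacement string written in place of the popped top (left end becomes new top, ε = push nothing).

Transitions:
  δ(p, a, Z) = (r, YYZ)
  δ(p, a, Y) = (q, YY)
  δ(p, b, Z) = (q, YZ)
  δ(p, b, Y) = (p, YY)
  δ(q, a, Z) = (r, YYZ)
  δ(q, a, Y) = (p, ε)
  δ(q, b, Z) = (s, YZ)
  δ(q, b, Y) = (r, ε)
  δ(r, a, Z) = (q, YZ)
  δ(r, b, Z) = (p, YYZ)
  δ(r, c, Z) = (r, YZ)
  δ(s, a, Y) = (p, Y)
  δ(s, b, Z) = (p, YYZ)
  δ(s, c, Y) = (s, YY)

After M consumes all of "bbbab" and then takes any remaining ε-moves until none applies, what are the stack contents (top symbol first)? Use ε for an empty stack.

(p, bbbab, Z)
  read b, top Z: go to q, push YZ → (q, bbab, YZ)
  read b, top Y: go to r, push ε → (r, bab, Z)
  read b, top Z: go to p, push YYZ → (p, ab, YYZ)
  read a, top Y: go to q, push YY → (q, b, YYYZ)
  read b, top Y: go to r, push ε → (r, ε, YYZ)
All input consumed in state r with stack YYZ.

YYZ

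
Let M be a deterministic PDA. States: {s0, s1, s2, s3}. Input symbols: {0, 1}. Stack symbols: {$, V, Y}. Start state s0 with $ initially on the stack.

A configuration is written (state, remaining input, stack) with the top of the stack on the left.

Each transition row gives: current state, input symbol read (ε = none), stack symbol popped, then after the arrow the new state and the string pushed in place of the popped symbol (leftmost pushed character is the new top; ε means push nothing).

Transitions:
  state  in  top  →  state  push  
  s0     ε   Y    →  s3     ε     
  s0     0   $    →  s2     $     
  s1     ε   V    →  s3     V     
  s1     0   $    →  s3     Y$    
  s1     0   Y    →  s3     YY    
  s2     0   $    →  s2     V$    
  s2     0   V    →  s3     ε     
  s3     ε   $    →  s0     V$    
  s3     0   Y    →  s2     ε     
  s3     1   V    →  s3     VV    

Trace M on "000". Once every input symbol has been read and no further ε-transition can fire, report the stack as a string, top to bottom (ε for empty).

(s0, 000, $)
  read 0, top $: go to s2, push $ → (s2, 00, $)
  read 0, top $: go to s2, push V$ → (s2, 0, V$)
  read 0, top V: go to s3, push ε → (s3, ε, $)
  ε-move, top $: go to s0, push V$ → (s0, ε, V$)
All input consumed in state s0 with stack V$.

V$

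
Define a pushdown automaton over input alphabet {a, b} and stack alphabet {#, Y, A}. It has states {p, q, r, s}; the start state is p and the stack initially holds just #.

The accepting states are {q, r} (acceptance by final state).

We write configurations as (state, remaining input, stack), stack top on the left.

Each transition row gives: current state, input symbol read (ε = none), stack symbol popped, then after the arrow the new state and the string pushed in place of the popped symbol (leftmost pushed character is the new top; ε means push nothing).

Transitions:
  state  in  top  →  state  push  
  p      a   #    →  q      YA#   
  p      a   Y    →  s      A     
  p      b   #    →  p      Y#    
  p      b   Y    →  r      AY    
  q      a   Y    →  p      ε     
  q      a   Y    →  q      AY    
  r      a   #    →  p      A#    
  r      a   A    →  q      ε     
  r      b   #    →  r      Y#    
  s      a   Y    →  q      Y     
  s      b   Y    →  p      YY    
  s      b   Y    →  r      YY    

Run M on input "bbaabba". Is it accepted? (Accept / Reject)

One accepting computation: (p, bbaabba, #) ⊢ (p, baabba, Y#) ⊢ (r, aabba, AY#) ⊢ (q, abba, Y#) ⊢ (p, bba, #) ⊢ (p, ba, Y#) ⊢ (r, a, AY#) ⊢ (q, ε, Y#)
All input consumed and state q ∈ F.

Accept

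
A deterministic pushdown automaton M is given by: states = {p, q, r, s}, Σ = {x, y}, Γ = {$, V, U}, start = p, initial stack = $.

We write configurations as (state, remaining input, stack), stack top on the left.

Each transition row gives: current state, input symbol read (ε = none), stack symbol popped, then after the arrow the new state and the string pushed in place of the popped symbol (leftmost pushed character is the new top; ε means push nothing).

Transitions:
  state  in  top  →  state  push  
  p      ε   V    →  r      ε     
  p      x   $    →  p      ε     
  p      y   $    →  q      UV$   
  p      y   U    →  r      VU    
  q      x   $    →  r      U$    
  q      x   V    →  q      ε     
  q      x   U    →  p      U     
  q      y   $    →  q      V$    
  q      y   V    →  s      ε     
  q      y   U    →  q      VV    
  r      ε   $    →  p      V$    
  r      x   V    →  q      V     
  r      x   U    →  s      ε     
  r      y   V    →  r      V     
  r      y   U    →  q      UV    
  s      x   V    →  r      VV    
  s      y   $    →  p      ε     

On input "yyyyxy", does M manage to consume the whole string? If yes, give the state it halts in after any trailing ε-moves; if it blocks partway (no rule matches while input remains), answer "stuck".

stuck

(p, yyyyxy, $)
  read y, top $: go to q, push UV$ → (q, yyyxy, UV$)
  read y, top U: go to q, push VV → (q, yyxy, VVV$)
  read y, top V: go to s, push ε → (s, yxy, VV$)
No transition for (s, y, top V); M blocks with input yxy remaining.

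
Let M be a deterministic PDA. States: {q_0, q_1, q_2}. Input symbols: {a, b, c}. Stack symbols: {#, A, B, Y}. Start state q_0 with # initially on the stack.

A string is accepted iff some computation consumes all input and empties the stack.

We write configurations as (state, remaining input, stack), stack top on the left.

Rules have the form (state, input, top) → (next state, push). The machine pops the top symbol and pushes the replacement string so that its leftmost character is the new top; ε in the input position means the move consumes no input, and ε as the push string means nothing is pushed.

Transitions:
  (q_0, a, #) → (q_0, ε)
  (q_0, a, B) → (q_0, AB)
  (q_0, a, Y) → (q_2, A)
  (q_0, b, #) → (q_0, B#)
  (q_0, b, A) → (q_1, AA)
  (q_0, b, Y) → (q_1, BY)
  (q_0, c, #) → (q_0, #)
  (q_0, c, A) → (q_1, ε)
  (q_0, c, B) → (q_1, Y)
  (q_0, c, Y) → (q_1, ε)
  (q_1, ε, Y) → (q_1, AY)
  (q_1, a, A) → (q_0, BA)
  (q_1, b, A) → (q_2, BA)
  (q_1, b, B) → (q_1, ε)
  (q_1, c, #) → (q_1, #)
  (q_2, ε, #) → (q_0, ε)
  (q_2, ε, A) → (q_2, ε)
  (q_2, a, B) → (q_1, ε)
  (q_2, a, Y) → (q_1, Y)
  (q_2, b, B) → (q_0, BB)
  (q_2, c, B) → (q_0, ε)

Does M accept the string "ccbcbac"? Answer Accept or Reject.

(q_0, ccbcbac, #)
  read c, top #: go to q_0, push # → (q_0, cbcbac, #)
  read c, top #: go to q_0, push # → (q_0, bcbac, #)
  read b, top #: go to q_0, push B# → (q_0, cbac, B#)
  read c, top B: go to q_1, push Y → (q_1, bac, Y#)
  ε-move, top Y: go to q_1, push AY → (q_1, bac, AY#)
  read b, top A: go to q_2, push BA → (q_2, ac, BAY#)
  read a, top B: go to q_1, push ε → (q_1, c, AY#)
No transition applies at (q_1, c, AY#); input not fully consumed.

Reject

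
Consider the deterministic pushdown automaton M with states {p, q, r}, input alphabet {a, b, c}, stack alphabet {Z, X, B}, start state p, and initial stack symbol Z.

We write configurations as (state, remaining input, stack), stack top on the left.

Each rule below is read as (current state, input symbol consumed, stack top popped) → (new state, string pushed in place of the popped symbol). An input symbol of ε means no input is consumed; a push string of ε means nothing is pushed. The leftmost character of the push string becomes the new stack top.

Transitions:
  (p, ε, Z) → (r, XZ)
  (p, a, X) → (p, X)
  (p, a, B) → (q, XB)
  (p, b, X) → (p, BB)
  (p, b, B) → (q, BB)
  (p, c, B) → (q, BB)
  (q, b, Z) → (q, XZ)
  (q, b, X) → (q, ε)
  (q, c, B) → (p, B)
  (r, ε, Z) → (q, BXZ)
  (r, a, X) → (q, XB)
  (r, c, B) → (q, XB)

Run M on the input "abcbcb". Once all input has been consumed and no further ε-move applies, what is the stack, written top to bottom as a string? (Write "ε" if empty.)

BBBZ

(p, abcbcb, Z)
  ε-move, top Z: go to r, push XZ → (r, abcbcb, XZ)
  read a, top X: go to q, push XB → (q, bcbcb, XBZ)
  read b, top X: go to q, push ε → (q, cbcb, BZ)
  read c, top B: go to p, push B → (p, bcb, BZ)
  read b, top B: go to q, push BB → (q, cb, BBZ)
  read c, top B: go to p, push B → (p, b, BBZ)
  read b, top B: go to q, push BB → (q, ε, BBBZ)
All input consumed in state q with stack BBBZ.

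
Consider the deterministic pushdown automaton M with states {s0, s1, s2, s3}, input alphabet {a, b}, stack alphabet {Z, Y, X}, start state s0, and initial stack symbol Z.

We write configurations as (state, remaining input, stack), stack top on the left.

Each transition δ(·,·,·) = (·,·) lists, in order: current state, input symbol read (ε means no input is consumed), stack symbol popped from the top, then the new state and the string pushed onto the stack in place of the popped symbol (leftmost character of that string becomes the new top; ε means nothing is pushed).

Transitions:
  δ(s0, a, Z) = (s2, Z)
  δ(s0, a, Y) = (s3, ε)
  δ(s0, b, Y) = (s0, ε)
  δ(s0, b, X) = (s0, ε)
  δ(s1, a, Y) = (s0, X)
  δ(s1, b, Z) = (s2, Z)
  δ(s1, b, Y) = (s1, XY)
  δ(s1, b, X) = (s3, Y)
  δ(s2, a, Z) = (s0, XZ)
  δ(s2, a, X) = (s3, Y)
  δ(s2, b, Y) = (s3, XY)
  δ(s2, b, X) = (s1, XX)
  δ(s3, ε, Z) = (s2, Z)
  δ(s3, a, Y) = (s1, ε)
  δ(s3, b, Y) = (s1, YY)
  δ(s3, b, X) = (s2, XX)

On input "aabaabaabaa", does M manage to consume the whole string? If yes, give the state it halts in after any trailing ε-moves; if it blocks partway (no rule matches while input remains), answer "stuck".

(s0, aabaabaabaa, Z)
  read a, top Z: go to s2, push Z → (s2, abaabaabaa, Z)
  read a, top Z: go to s0, push XZ → (s0, baabaabaa, XZ)
  read b, top X: go to s0, push ε → (s0, aabaabaa, Z)
  read a, top Z: go to s2, push Z → (s2, abaabaa, Z)
  read a, top Z: go to s0, push XZ → (s0, baabaa, XZ)
  read b, top X: go to s0, push ε → (s0, aabaa, Z)
  read a, top Z: go to s2, push Z → (s2, abaa, Z)
  read a, top Z: go to s0, push XZ → (s0, baa, XZ)
  read b, top X: go to s0, push ε → (s0, aa, Z)
  read a, top Z: go to s2, push Z → (s2, a, Z)
  read a, top Z: go to s0, push XZ → (s0, ε, XZ)
All input consumed; M is in state s0.

s0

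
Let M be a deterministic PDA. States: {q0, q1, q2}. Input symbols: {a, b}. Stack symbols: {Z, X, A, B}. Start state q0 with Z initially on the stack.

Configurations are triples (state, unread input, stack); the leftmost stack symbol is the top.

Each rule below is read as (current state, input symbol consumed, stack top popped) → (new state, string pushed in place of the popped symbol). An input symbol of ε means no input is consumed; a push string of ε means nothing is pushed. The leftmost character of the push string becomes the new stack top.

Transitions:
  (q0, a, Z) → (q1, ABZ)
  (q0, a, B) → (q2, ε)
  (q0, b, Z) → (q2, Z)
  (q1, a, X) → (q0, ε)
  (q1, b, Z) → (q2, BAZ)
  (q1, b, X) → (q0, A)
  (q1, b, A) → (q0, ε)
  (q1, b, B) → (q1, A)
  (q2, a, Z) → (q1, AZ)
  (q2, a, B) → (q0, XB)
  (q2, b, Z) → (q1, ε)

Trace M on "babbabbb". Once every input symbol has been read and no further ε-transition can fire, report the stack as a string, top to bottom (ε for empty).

(q0, babbabbb, Z) ⊢ (q2, abbabbb, Z) ⊢ (q1, bbabbb, AZ) ⊢ (q0, babbb, Z) ⊢ (q2, abbb, Z) ⊢ (q1, bbb, AZ) ⊢ (q0, bb, Z) ⊢ (q2, b, Z) ⊢ (q1, ε, ε)
All input consumed in state q1 with stack ε.

ε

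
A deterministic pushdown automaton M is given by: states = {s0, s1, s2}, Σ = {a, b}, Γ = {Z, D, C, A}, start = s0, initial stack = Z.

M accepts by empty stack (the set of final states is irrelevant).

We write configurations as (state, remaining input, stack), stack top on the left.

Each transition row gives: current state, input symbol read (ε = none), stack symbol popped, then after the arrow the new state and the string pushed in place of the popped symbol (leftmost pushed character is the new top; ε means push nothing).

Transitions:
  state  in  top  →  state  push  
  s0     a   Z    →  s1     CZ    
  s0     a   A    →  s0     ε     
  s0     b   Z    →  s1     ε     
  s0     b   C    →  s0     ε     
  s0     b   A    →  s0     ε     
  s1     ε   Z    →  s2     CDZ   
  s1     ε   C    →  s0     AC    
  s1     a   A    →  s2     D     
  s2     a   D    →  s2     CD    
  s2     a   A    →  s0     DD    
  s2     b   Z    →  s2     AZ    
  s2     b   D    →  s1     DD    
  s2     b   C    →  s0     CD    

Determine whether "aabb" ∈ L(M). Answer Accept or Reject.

(s0, aabb, Z)
  read a, top Z: go to s1, push CZ → (s1, abb, CZ)
  ε-move, top C: go to s0, push AC → (s0, abb, ACZ)
  read a, top A: go to s0, push ε → (s0, bb, CZ)
  read b, top C: go to s0, push ε → (s0, b, Z)
  read b, top Z: go to s1, push ε → (s1, ε, ε)
All input consumed and the stack is empty.

Accept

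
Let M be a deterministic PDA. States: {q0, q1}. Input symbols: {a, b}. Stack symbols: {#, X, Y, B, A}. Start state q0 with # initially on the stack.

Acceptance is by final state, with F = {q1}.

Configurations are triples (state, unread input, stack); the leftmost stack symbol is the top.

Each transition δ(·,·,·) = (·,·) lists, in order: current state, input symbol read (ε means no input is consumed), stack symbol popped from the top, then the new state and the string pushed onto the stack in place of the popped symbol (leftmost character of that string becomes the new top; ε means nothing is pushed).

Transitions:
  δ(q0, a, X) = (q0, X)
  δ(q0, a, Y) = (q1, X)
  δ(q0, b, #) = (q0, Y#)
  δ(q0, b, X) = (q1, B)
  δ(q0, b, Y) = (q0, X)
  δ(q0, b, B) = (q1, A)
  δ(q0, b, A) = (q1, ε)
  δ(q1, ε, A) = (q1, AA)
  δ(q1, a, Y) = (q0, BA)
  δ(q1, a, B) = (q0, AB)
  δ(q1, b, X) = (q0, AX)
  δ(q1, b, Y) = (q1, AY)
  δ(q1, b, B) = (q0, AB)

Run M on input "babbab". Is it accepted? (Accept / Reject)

Reject

(q0, babbab, #)
  read b, top #: go to q0, push Y# → (q0, abbab, Y#)
  read a, top Y: go to q1, push X → (q1, bbab, X#)
  read b, top X: go to q0, push AX → (q0, bab, AX#)
  read b, top A: go to q1, push ε → (q1, ab, X#)
No transition applies at (q1, ab, X#); input not fully consumed.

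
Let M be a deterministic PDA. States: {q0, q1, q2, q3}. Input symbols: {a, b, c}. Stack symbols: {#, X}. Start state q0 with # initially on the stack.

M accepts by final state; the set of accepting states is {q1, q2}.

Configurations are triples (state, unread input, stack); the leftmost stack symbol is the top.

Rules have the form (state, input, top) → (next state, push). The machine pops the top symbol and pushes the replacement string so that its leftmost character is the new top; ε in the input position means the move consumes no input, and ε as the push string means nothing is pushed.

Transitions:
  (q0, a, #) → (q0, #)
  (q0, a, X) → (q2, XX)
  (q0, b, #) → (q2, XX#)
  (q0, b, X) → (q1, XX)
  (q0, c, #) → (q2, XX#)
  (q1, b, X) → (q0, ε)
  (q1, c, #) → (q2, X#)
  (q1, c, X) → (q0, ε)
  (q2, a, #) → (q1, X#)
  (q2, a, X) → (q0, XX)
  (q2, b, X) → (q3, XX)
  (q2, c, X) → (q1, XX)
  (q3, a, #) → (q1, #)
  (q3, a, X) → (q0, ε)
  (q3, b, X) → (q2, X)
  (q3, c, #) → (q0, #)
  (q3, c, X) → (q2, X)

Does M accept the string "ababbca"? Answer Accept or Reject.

Reject

(q0, ababbca, #)
  read a, top #: go to q0, push # → (q0, babbca, #)
  read b, top #: go to q2, push XX# → (q2, abbca, XX#)
  read a, top X: go to q0, push XX → (q0, bbca, XXX#)
  read b, top X: go to q1, push XX → (q1, bca, XXXX#)
  read b, top X: go to q0, push ε → (q0, ca, XXX#)
No transition applies at (q0, ca, XXX#); input not fully consumed.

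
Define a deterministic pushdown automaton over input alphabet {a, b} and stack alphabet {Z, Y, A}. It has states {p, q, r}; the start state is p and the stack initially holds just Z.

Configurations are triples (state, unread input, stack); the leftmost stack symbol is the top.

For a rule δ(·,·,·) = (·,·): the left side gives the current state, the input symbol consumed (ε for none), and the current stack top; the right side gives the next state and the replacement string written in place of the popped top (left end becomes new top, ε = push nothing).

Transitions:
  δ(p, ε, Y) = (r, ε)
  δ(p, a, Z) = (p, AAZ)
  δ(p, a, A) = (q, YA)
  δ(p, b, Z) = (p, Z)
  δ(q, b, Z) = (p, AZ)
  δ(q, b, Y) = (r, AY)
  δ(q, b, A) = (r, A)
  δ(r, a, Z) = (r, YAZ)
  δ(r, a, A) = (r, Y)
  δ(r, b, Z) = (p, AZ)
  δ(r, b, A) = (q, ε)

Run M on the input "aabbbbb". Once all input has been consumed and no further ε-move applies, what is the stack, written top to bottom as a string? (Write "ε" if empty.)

(p, aabbbbb, Z) ⊢ (p, abbbbb, AAZ) ⊢ (q, bbbbb, YAAZ) ⊢ (r, bbbb, AYAAZ) ⊢ (q, bbb, YAAZ) ⊢ (r, bb, AYAAZ) ⊢ (q, b, YAAZ) ⊢ (r, ε, AYAAZ)
All input consumed in state r with stack AYAAZ.

AYAAZ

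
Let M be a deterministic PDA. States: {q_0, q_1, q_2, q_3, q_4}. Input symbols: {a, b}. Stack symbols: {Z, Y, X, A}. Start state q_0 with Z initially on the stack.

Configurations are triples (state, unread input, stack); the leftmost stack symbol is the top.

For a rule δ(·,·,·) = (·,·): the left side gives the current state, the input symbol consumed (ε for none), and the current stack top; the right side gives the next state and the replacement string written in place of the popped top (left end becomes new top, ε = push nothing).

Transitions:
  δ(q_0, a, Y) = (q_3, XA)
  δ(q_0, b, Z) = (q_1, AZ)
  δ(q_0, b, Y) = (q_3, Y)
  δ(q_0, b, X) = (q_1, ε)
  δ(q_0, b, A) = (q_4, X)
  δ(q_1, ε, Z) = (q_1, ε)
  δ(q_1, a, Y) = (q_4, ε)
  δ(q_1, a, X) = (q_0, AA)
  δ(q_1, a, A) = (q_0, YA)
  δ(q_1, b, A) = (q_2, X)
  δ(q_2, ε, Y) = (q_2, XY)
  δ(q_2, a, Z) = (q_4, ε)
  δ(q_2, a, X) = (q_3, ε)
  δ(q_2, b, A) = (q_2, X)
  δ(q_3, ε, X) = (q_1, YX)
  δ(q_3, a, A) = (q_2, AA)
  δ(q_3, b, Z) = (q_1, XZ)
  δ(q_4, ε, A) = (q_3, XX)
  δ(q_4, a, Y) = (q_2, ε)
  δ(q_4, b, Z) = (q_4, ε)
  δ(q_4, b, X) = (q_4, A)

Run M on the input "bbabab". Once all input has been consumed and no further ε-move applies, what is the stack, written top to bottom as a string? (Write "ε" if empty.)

XAZ

(q_0, bbabab, Z)
  read b, top Z: go to q_1, push AZ → (q_1, babab, AZ)
  read b, top A: go to q_2, push X → (q_2, abab, XZ)
  read a, top X: go to q_3, push ε → (q_3, bab, Z)
  read b, top Z: go to q_1, push XZ → (q_1, ab, XZ)
  read a, top X: go to q_0, push AA → (q_0, b, AAZ)
  read b, top A: go to q_4, push X → (q_4, ε, XAZ)
All input consumed in state q_4 with stack XAZ.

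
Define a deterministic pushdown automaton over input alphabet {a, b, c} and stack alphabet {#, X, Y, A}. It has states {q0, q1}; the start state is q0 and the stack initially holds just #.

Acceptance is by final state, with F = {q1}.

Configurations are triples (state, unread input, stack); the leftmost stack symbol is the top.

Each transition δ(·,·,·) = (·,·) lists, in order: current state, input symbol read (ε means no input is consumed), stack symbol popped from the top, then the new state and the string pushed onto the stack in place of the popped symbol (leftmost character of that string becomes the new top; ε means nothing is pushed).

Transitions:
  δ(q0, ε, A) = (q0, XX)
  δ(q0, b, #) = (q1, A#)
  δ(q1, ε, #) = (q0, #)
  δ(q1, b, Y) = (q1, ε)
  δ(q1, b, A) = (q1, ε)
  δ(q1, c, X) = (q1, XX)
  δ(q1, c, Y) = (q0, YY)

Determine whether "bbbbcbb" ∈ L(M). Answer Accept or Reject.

Reject

(q0, bbbbcbb, #) ⊢ (q1, bbbcbb, A#) ⊢ (q1, bbcbb, #) ⊢ (q0, bbcbb, #) ⊢ (q1, bcbb, A#) ⊢ (q1, cbb, #) ⊢ (q0, cbb, #)
No transition applies at (q0, cbb, #); input not fully consumed.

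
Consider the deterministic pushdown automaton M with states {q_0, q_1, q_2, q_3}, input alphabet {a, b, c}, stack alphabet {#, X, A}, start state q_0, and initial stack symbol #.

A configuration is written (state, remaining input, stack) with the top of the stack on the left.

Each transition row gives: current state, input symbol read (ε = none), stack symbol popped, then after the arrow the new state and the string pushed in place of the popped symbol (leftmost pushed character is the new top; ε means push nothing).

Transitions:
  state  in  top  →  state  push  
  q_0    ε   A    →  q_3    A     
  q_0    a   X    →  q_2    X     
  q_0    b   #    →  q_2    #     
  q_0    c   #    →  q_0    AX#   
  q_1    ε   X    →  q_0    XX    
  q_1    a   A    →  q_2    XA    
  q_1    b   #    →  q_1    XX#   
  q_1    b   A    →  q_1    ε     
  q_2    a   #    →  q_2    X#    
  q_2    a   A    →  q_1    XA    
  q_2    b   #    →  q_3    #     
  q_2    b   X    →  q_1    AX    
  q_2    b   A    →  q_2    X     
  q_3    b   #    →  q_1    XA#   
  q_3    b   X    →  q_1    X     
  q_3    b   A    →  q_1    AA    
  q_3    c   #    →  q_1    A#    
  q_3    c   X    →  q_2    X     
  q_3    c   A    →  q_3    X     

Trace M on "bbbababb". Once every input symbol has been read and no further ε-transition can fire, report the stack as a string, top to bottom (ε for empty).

XXAXXA#

(q_0, bbbababb, #)
  read b, top #: go to q_2, push # → (q_2, bbababb, #)
  read b, top #: go to q_3, push # → (q_3, bababb, #)
  read b, top #: go to q_1, push XA# → (q_1, ababb, XA#)
  ε-move, top X: go to q_0, push XX → (q_0, ababb, XXA#)
  read a, top X: go to q_2, push X → (q_2, babb, XXA#)
  read b, top X: go to q_1, push AX → (q_1, abb, AXXA#)
  read a, top A: go to q_2, push XA → (q_2, bb, XAXXA#)
  read b, top X: go to q_1, push AX → (q_1, b, AXAXXA#)
  read b, top A: go to q_1, push ε → (q_1, ε, XAXXA#)
  ε-move, top X: go to q_0, push XX → (q_0, ε, XXAXXA#)
All input consumed in state q_0 with stack XXAXXA#.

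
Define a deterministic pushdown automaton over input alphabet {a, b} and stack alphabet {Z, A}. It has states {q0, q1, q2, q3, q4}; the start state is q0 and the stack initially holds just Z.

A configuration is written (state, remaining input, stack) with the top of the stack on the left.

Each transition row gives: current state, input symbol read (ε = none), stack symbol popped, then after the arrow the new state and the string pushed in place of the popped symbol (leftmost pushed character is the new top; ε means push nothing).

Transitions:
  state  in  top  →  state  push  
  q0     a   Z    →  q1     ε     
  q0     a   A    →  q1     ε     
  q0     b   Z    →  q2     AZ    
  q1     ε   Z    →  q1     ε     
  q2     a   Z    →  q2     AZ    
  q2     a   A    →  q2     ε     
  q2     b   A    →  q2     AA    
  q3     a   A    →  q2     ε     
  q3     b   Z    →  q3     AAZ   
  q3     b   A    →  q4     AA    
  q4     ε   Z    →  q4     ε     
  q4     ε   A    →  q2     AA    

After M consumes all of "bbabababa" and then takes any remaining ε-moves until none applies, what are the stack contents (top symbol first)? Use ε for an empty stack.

(q0, bbabababa, Z) ⊢ (q2, babababa, AZ) ⊢ (q2, abababa, AAZ) ⊢ (q2, bababa, AZ) ⊢ (q2, ababa, AAZ) ⊢ (q2, baba, AZ) ⊢ (q2, aba, AAZ) ⊢ (q2, ba, AZ) ⊢ (q2, a, AAZ) ⊢ (q2, ε, AZ)
All input consumed in state q2 with stack AZ.

AZ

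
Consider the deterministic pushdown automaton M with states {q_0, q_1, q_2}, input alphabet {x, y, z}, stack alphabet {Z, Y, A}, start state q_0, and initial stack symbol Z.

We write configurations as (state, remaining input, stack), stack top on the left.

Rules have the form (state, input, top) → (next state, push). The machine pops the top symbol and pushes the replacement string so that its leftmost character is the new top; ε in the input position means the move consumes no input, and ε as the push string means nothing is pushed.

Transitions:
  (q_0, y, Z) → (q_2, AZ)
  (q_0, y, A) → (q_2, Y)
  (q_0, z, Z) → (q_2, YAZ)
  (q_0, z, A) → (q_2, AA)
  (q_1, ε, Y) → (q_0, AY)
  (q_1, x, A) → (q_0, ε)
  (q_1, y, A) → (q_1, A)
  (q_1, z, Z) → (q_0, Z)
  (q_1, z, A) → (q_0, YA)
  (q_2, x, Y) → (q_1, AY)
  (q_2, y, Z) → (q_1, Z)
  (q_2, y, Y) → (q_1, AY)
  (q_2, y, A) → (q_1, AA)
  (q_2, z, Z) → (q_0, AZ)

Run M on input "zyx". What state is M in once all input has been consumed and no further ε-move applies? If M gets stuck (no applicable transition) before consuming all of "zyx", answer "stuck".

(q_0, zyx, Z)
  read z, top Z: go to q_2, push YAZ → (q_2, yx, YAZ)
  read y, top Y: go to q_1, push AY → (q_1, x, AYAZ)
  read x, top A: go to q_0, push ε → (q_0, ε, YAZ)
All input consumed; M is in state q_0.

q_0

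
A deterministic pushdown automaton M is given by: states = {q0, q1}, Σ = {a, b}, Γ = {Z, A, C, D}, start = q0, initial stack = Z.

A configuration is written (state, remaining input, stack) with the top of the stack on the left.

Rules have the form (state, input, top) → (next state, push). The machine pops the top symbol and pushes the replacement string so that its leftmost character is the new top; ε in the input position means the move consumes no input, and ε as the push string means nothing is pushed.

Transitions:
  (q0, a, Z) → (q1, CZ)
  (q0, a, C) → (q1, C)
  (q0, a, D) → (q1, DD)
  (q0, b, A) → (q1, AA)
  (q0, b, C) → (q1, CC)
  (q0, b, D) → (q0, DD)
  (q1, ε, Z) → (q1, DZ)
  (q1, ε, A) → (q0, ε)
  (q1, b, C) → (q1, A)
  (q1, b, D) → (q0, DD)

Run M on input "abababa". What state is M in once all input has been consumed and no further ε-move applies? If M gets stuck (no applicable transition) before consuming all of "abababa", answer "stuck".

(q0, abababa, Z) ⊢ (q1, bababa, CZ) ⊢ (q1, ababa, AZ) ⊢ (q0, ababa, Z) ⊢ (q1, baba, CZ) ⊢ (q1, aba, AZ) ⊢ (q0, aba, Z) ⊢ (q1, ba, CZ) ⊢ (q1, a, AZ) ⊢ (q0, a, Z) ⊢ (q1, ε, CZ)
All input consumed; M is in state q1.

q1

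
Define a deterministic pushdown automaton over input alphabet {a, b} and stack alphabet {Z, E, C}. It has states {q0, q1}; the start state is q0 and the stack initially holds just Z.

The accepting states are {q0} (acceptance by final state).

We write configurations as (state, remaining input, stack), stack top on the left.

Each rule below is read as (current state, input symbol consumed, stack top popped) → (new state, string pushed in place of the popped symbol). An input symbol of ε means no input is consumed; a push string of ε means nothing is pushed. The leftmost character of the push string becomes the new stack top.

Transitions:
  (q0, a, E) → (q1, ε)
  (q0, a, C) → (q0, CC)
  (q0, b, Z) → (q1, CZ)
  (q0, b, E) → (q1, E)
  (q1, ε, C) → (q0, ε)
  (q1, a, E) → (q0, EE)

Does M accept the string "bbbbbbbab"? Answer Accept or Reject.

(q0, bbbbbbbab, Z) ⊢ (q1, bbbbbbab, CZ) ⊢ (q0, bbbbbbab, Z) ⊢ (q1, bbbbbab, CZ) ⊢ (q0, bbbbbab, Z) ⊢ (q1, bbbbab, CZ) ⊢ (q0, bbbbab, Z) ⊢ (q1, bbbab, CZ) ⊢ (q0, bbbab, Z) ⊢ (q1, bbab, CZ) ⊢ (q0, bbab, Z) ⊢ (q1, bab, CZ) ⊢ (q0, bab, Z) ⊢ (q1, ab, CZ) ⊢ (q0, ab, Z)
No transition applies at (q0, ab, Z); input not fully consumed.

Reject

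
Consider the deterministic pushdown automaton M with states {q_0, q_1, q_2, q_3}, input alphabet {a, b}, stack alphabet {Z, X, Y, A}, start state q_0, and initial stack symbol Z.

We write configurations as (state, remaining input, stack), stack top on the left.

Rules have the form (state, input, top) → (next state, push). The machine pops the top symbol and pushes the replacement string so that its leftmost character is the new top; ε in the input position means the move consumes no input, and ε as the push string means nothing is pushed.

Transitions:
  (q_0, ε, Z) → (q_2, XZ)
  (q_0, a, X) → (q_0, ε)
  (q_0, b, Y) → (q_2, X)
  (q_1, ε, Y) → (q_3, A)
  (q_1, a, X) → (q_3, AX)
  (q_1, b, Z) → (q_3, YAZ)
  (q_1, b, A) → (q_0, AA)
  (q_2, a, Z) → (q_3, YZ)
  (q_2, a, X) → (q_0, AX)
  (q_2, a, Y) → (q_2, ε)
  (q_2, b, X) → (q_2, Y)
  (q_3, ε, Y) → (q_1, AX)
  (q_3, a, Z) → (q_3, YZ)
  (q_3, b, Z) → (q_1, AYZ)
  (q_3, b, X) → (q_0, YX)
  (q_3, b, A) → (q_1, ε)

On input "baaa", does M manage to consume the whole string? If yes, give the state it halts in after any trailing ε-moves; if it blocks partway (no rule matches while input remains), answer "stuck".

(q_0, baaa, Z)
  ε-move, top Z: go to q_2, push XZ → (q_2, baaa, XZ)
  read b, top X: go to q_2, push Y → (q_2, aaa, YZ)
  read a, top Y: go to q_2, push ε → (q_2, aa, Z)
  read a, top Z: go to q_3, push YZ → (q_3, a, YZ)
  ε-move, top Y: go to q_1, push AX → (q_1, a, AXZ)
No transition for (q_1, a, top A); M blocks with input a remaining.

stuck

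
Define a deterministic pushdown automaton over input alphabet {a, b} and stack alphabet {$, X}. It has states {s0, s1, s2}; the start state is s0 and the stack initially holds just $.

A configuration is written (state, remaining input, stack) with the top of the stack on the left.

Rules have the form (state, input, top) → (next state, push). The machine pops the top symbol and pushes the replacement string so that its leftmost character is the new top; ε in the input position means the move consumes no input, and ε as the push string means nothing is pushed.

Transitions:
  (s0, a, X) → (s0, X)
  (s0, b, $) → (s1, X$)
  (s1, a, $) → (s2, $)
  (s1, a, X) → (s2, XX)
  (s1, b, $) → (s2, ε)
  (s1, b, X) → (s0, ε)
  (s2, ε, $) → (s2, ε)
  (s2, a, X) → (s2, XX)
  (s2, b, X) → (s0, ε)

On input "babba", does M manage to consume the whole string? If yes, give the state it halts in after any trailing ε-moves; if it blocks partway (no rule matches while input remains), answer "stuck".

stuck

(s0, babba, $)
  read b, top $: go to s1, push X$ → (s1, abba, X$)
  read a, top X: go to s2, push XX → (s2, bba, XX$)
  read b, top X: go to s0, push ε → (s0, ba, X$)
No transition for (s0, b, top X); M blocks with input ba remaining.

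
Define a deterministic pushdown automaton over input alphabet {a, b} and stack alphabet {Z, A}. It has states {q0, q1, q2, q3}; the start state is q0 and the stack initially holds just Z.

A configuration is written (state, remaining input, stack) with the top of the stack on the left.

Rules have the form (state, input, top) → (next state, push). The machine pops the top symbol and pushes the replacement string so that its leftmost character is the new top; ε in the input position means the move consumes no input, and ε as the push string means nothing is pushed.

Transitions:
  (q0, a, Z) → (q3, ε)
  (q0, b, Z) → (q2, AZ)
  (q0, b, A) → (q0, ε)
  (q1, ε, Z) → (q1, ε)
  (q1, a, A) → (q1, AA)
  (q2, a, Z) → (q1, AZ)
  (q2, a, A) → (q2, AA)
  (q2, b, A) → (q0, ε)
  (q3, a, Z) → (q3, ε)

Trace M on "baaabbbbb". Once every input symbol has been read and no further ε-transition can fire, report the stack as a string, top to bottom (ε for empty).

AZ

(q0, baaabbbbb, Z)
  read b, top Z: go to q2, push AZ → (q2, aaabbbbb, AZ)
  read a, top A: go to q2, push AA → (q2, aabbbbb, AAZ)
  read a, top A: go to q2, push AA → (q2, abbbbb, AAAZ)
  read a, top A: go to q2, push AA → (q2, bbbbb, AAAAZ)
  read b, top A: go to q0, push ε → (q0, bbbb, AAAZ)
  read b, top A: go to q0, push ε → (q0, bbb, AAZ)
  read b, top A: go to q0, push ε → (q0, bb, AZ)
  read b, top A: go to q0, push ε → (q0, b, Z)
  read b, top Z: go to q2, push AZ → (q2, ε, AZ)
All input consumed in state q2 with stack AZ.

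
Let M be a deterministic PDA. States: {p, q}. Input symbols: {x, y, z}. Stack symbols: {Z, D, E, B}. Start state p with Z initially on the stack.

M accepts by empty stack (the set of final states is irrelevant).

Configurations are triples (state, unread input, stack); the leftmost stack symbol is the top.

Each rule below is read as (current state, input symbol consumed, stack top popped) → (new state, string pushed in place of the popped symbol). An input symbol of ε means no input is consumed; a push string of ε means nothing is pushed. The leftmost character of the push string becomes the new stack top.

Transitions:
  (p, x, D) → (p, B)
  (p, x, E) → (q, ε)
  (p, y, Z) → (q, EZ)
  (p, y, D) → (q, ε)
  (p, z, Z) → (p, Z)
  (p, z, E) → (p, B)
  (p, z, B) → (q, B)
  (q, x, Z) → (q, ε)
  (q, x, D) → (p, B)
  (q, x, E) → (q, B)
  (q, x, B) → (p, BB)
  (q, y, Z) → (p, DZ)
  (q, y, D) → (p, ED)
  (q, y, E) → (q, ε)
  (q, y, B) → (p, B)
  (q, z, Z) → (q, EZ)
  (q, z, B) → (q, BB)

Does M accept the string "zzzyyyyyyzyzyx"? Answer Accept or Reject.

(p, zzzyyyyyyzyzyx, Z)
  read z, top Z: go to p, push Z → (p, zzyyyyyyzyzyx, Z)
  read z, top Z: go to p, push Z → (p, zyyyyyyzyzyx, Z)
  read z, top Z: go to p, push Z → (p, yyyyyyzyzyx, Z)
  read y, top Z: go to q, push EZ → (q, yyyyyzyzyx, EZ)
  read y, top E: go to q, push ε → (q, yyyyzyzyx, Z)
  read y, top Z: go to p, push DZ → (p, yyyzyzyx, DZ)
  read y, top D: go to q, push ε → (q, yyzyzyx, Z)
  read y, top Z: go to p, push DZ → (p, yzyzyx, DZ)
  read y, top D: go to q, push ε → (q, zyzyx, Z)
  read z, top Z: go to q, push EZ → (q, yzyx, EZ)
  read y, top E: go to q, push ε → (q, zyx, Z)
  read z, top Z: go to q, push EZ → (q, yx, EZ)
  read y, top E: go to q, push ε → (q, x, Z)
  read x, top Z: go to q, push ε → (q, ε, ε)
All input consumed and the stack is empty.

Accept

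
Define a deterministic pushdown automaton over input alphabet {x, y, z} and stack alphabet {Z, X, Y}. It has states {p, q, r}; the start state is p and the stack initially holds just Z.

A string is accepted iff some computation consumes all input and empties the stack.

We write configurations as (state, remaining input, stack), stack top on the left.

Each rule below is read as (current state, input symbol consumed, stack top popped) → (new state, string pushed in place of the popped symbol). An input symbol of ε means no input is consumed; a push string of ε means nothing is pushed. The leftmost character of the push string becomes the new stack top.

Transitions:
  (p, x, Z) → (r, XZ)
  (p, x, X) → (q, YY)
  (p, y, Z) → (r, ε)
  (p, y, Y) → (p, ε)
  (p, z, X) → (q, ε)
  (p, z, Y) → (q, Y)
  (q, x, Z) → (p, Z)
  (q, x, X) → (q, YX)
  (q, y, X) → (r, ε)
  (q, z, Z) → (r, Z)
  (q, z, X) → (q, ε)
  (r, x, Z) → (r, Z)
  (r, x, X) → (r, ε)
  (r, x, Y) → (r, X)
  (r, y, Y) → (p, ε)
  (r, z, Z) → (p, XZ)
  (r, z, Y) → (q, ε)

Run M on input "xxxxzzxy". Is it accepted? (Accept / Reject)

Accept

(p, xxxxzzxy, Z)
  read x, top Z: go to r, push XZ → (r, xxxzzxy, XZ)
  read x, top X: go to r, push ε → (r, xxzzxy, Z)
  read x, top Z: go to r, push Z → (r, xzzxy, Z)
  read x, top Z: go to r, push Z → (r, zzxy, Z)
  read z, top Z: go to p, push XZ → (p, zxy, XZ)
  read z, top X: go to q, push ε → (q, xy, Z)
  read x, top Z: go to p, push Z → (p, y, Z)
  read y, top Z: go to r, push ε → (r, ε, ε)
All input consumed and the stack is empty.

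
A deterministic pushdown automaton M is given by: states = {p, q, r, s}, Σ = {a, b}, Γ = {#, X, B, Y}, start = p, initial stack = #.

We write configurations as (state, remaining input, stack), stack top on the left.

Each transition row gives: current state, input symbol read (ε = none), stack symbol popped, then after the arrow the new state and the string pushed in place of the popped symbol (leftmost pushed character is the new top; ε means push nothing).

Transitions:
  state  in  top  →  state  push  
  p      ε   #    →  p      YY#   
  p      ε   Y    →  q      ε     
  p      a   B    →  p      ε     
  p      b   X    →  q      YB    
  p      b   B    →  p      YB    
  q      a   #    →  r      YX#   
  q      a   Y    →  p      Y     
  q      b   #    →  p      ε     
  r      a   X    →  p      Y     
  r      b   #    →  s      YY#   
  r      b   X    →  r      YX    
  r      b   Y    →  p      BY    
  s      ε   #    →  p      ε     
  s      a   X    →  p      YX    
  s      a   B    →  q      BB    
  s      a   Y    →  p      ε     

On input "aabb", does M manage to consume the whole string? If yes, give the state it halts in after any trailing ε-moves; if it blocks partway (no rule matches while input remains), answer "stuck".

(p, aabb, #) ⊢ (p, aabb, YY#) ⊢ (q, aabb, Y#) ⊢ (p, abb, Y#) ⊢ (q, abb, #) ⊢ (r, bb, YX#) ⊢ (p, b, BYX#) ⊢ (p, ε, YBYX#) ⊢ (q, ε, BYX#)
All input consumed; M is in state q.

q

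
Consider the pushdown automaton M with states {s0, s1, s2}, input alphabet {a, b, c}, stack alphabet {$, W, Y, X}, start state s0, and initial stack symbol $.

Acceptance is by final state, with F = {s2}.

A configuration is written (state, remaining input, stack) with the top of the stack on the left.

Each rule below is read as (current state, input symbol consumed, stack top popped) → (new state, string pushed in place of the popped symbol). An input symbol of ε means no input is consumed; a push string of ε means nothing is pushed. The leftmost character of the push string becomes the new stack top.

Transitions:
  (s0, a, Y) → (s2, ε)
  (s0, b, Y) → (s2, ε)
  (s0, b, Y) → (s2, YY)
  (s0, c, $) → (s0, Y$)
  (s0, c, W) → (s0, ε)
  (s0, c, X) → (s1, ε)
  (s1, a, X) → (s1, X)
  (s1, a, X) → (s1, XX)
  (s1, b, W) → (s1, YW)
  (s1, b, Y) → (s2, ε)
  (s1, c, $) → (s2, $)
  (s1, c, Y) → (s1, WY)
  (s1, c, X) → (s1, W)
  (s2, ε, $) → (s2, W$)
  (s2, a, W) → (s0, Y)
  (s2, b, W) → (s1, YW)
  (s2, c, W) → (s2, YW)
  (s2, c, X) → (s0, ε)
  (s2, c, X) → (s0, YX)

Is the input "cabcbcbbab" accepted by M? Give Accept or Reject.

One accepting computation: (s0, cabcbcbbab, $) ⊢ (s0, abcbcbbab, Y$) ⊢ (s2, bcbcbbab, $) ⊢ (s2, bcbcbbab, W$) ⊢ (s1, cbcbbab, YW$) ⊢ (s1, bcbbab, WYW$) ⊢ (s1, cbbab, YWYW$) ⊢ (s1, bbab, WYWYW$) ⊢ (s1, bab, YWYWYW$) ⊢ (s2, ab, WYWYW$) ⊢ (s0, b, YYWYW$) ⊢ (s2, ε, YWYW$)
All input consumed and state s2 ∈ F.

Accept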